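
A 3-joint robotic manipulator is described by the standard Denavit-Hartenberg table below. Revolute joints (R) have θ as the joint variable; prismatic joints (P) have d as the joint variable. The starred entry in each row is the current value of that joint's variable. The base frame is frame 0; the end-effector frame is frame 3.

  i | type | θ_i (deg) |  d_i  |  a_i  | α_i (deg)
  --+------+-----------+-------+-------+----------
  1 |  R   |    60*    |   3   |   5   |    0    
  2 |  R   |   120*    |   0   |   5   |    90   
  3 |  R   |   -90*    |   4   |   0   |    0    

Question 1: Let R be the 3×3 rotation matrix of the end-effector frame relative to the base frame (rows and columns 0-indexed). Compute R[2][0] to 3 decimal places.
End-effector x-axis (col 0 of R) = (-0.0000,0.0000,-1.0000)
R[2][0] = -1.0000

-1.000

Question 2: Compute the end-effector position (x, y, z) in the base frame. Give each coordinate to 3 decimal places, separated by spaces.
after link 1: o_1 = (2.5000, 4.3301, 3.0000)
after link 2: o_2 = (-2.5000, 4.3301, 3.0000)
after link 3: o_3 = (-2.5000, 8.3301, 3.0000)

-2.500 8.330 3.000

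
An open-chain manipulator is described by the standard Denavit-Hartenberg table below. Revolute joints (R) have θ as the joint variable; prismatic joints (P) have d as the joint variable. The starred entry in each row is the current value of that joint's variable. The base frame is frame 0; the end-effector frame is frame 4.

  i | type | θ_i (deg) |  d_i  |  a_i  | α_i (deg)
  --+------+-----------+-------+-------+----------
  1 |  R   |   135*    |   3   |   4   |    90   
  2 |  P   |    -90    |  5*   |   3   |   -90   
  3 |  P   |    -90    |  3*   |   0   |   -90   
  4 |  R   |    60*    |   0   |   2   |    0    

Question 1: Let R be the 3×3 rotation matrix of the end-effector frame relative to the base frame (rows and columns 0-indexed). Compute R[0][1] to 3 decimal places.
End-effector y-axis (col 1 of R) = (-0.2588,-0.9659,-0.0000)
R[0][1] = -0.2588

-0.259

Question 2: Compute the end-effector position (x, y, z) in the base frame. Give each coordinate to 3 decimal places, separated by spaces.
after link 1: o_1 = (-2.8284, 2.8284, 3.0000)
after link 2: o_2 = (0.7071, 6.3640, 0.0000)
after link 3: o_3 = (-1.4142, 8.4853, 0.0000)
after link 4: o_4 = (0.5176, 7.9676, 0.0000)

0.518 7.968 0.000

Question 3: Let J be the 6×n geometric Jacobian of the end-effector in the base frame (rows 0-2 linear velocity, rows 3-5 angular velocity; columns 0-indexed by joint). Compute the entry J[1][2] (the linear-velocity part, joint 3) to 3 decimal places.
0.707

prismatic axis z_2 = (-0.7071,0.7071,0.0000)
J_v[:, 2] = z_2; J_ω[:, 2] = (0,0,0)
entry J[1][2] = 0.7071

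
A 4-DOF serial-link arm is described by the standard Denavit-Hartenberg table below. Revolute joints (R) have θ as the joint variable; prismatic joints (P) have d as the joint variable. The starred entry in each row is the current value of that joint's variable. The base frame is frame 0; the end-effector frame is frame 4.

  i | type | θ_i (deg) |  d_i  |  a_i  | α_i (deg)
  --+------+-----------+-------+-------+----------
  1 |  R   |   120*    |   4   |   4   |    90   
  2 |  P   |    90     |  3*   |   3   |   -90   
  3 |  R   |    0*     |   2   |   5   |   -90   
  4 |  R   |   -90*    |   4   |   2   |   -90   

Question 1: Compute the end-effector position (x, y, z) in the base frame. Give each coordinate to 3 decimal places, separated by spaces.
after link 1: o_1 = (-2.0000, 3.4641, 4.0000)
after link 2: o_2 = (0.5981, 4.9641, 7.0000)
after link 3: o_3 = (1.5981, 3.2321, 12.0000)
after link 4: o_4 = (-0.8660, -0.5000, 12.0000)

-0.866 -0.500 12.000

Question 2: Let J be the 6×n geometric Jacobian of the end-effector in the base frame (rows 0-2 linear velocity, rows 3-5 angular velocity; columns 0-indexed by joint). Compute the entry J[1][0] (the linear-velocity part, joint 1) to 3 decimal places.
axis z_0 = ẑ; lever o_n−o_0 = (-0.8660,-0.5000,12.0000)
cross product → J_v[:, 0] = (0.5000,-0.8660,0.0000)
J_ω[:, 0] = z_0
entry J[1][0] = -0.8660

-0.866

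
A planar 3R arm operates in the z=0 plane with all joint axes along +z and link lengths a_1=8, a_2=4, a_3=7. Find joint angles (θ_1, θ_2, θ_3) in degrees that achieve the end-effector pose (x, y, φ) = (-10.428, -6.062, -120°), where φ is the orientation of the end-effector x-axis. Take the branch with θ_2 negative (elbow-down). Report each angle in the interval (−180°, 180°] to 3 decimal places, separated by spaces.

-150.001 -120.003 150.004

wrist centre = target − a_3·(cos φ, sin φ) = (-6.9280, 0.0002)
cos θ_2 = (47.9972−8²−4²)/(2·8·4) = -0.5000; θ_2 = -120.0029° (elbow-down)
β = atan2(0.0002,-6.9280) = 179.9985°; ψ = atan2(-3.4640,5.9998) = -30.0000°
θ_1 = β − ψ = 209.9985°
θ_3 = φ − θ_1 − θ_2 = 150.0044° (wrapped to (-180°,180°])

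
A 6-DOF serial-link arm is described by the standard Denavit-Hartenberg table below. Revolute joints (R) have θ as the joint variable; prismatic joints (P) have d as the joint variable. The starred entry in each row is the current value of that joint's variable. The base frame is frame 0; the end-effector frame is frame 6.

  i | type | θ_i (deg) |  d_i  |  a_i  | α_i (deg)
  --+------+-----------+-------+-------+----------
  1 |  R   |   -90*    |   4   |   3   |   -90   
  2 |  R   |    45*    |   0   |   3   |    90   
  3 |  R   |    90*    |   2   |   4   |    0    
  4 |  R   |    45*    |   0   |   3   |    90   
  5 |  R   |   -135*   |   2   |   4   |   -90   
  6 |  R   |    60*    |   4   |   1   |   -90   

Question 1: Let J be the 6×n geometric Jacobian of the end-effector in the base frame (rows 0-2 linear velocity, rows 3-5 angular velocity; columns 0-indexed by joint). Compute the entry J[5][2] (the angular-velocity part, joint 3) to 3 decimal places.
0.707

axis z_2 = (0.0000,-0.7071,0.7071); lever o_n−o_2 = (6.6732,3.5920,-2.0796)
cross product → J_v[:, 2] = (-1.0695,4.7186,4.7186)
J_ω[:, 2] = z_2
entry J[5][2] = 0.7071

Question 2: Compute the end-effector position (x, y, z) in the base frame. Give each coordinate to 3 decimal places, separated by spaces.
after link 1: o_1 = (0.0000, -3.0000, 4.0000)
after link 2: o_2 = (0.0000, -5.1213, 1.8787)
after link 3: o_3 = (4.0000, -6.5355, 3.2929)
after link 4: o_4 = (6.1213, -5.0355, 4.7929)
after link 5: o_5 = (5.5355, -5.4497, 0.3787)
after link 6: o_6 = (6.6732, -1.5293, -0.2009)

6.673 -1.529 -0.201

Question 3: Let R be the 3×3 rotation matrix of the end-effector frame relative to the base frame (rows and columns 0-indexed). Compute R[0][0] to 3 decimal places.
End-effector x-axis (col 0 of R) = (-0.8624,0.5062,0.0062)
R[0][0] = -0.8624

-0.862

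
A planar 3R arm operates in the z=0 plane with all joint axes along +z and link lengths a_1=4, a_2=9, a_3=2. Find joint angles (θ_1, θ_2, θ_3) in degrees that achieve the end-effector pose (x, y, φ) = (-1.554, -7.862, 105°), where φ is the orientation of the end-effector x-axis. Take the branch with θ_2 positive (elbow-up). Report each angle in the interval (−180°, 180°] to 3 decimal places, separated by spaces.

wrist centre = target − a_3·(cos φ, sin φ) = (-1.0364, -9.7939)
cos θ_2 = (96.9936−4²−9²)/(2·4·9) = -0.0001; θ_2 = 90.0051° (elbow-up)
β = atan2(-9.7939,-1.0364) = -96.0404°; ψ = atan2(9.0000,3.9992) = 66.0418°
θ_1 = β − ψ = -162.0822°
θ_3 = φ − θ_1 − θ_2 = 177.0771° (wrapped to (-180°,180°])

-162.082 90.005 177.077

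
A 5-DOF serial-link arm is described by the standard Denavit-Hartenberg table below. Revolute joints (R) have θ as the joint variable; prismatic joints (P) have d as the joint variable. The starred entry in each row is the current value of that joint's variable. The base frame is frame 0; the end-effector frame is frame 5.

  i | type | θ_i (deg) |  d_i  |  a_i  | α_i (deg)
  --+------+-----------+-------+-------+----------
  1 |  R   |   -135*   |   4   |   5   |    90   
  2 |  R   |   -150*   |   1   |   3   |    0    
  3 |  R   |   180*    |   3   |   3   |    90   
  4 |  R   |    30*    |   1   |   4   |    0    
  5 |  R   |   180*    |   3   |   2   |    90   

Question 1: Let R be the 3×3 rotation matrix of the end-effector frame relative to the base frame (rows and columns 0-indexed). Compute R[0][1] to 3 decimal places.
-0.354

End-effector y-axis (col 1 of R) = (-0.3536,-0.3536,-0.8660)
R[0][1] = -0.3536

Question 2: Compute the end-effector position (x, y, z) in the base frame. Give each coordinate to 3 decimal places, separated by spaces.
-9.546 -2.475 1.402

after link 1: o_1 = (-3.5355, -3.5355, 4.0000)
after link 2: o_2 = (-2.4055, -0.9913, 2.5000)
after link 3: o_3 = (-6.3640, -0.7071, 4.0000)
after link 4: o_4 = (-10.2530, -1.7678, 4.8660)
after link 5: o_5 = (-9.5459, -2.4749, 1.4019)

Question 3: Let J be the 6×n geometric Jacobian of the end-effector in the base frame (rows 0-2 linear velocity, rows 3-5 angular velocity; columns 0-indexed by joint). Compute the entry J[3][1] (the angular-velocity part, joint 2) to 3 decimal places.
-0.707

axis z_1 = (-0.7071,0.7071,0.0000); lever o_n−o_1 = (-6.0104,1.0607,-2.5981)
cross product → J_v[:, 1] = (-1.8371,-1.8371,3.5000)
J_ω[:, 1] = z_1
entry J[3][1] = -0.7071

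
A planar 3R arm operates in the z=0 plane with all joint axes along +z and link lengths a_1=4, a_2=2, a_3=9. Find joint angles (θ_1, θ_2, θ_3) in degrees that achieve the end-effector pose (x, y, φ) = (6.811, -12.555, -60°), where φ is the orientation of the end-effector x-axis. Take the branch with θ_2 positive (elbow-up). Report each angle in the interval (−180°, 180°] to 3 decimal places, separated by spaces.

wrist centre = target − a_3·(cos φ, sin φ) = (2.3110, -4.7608)
cos θ_2 = (28.0057−4²−2²)/(2·4·2) = 0.5004; θ_2 = 59.9766° (elbow-up)
β = atan2(-4.7608,2.3110) = -64.1069°; ψ = atan2(1.7316,5.0007) = 19.0999°
θ_1 = β − ψ = -83.2068°
θ_3 = φ − θ_1 − θ_2 = -36.7698° (wrapped to (-180°,180°])

-83.207 59.977 -36.770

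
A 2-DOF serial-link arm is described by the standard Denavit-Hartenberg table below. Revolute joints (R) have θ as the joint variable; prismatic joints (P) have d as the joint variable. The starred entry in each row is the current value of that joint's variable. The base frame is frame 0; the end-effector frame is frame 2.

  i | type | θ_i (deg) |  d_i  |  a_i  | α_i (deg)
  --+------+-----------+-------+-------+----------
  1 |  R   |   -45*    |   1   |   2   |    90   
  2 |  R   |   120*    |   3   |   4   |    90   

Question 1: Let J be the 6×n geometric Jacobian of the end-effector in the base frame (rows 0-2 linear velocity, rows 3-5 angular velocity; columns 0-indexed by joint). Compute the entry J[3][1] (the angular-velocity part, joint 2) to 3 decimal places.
-0.707

axis z_1 = (-0.7071,-0.7071,0.0000); lever o_n−o_1 = (-3.5355,-0.7071,3.4641)
cross product → J_v[:, 1] = (-2.4495,2.4495,-2.0000)
J_ω[:, 1] = z_1
entry J[3][1] = -0.7071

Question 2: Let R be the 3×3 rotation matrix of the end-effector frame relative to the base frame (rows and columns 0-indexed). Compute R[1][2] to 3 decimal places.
-0.612

End-effector z-axis (col 2 of R) = (0.6124,-0.6124,0.5000)
R[1][2] = -0.6124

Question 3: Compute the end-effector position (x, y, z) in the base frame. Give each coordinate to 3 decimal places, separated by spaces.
after link 1: o_1 = (1.4142, -1.4142, 1.0000)
after link 2: o_2 = (-2.1213, -2.1213, 4.4641)

-2.121 -2.121 4.464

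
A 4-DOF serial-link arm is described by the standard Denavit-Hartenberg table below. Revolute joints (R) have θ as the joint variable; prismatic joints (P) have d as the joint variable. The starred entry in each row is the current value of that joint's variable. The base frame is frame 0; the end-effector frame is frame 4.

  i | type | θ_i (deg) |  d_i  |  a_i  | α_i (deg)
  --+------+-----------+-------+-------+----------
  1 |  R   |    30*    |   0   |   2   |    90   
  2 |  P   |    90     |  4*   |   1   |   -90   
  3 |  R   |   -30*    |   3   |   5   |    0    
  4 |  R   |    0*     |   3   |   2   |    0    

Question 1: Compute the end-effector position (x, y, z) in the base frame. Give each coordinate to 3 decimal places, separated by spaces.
0.286 -8.495 7.062

after link 1: o_1 = (1.7321, 1.0000, 0.0000)
after link 2: o_2 = (3.7321, -2.4641, 1.0000)
after link 3: o_3 = (2.3840, -6.1292, 5.3301)
after link 4: o_4 = (0.2859, -8.4952, 7.0622)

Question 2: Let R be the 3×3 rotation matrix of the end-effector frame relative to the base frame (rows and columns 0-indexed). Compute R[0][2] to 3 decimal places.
-0.866

End-effector z-axis (col 2 of R) = (-0.8660,-0.5000,0.0000)
R[0][2] = -0.8660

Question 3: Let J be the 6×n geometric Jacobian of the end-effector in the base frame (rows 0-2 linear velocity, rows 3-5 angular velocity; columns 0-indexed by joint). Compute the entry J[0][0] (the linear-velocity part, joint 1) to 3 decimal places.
8.495

axis z_0 = ẑ; lever o_n−o_0 = (0.2859,-8.4952,7.0622)
cross product → J_v[:, 0] = (8.4952,0.2859,-0.0000)
J_ω[:, 0] = z_0
entry J[0][0] = 8.4952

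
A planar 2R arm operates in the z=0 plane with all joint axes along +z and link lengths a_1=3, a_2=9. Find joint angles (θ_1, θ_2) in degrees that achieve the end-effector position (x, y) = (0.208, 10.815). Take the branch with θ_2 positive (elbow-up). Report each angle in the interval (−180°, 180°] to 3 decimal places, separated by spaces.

42.803 59.991

cos θ_2 = (117.0075−3²−9²)/(2·3·9) = 0.5001; θ_2 = 59.9908° (elbow-up)
β = atan2(10.8150,0.2080) = 88.8982°; ψ = atan2(7.7935,7.5012) = 46.0947°
θ_1 = β − ψ = 42.8035°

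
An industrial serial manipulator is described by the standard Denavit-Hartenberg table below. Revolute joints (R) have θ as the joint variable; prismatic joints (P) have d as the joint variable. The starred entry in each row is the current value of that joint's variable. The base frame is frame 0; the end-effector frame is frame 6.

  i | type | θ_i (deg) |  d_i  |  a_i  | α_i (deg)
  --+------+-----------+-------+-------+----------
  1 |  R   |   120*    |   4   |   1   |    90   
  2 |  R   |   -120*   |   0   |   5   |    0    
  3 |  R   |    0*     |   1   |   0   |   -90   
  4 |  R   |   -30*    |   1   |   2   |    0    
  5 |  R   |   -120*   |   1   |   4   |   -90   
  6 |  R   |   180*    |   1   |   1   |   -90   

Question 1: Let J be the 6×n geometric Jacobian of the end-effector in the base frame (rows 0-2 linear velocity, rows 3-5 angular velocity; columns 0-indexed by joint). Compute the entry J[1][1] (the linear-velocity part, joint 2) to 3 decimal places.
4.342

axis z_1 = (0.8660,0.5000,0.0000); lever o_n−o_1 = (4.0736,1.6764,-5.0131)
cross product → J_v[:, 1] = (-2.5066,4.3415,-0.5849)
J_ω[:, 1] = z_1
entry J[1][1] = 4.3415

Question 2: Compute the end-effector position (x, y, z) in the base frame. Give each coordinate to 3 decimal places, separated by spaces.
3.574 2.542 -1.013

after link 1: o_1 = (-0.5000, 0.8660, 4.0000)
after link 2: o_2 = (0.7500, -1.2990, -0.3301)
after link 3: o_3 = (1.6160, -0.7990, -0.3301)
after link 4: o_4 = (2.4821, -0.2990, -2.3301)
after link 5: o_5 = (2.9151, 2.9510, 0.1699)
after link 6: o_6 = (3.5736, 2.5425, -1.0131)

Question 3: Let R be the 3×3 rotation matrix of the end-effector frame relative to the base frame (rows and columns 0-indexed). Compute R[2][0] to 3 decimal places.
-0.750

End-effector x-axis (col 0 of R) = (-0.2165,-0.6250,-0.7500)
R[2][0] = -0.7500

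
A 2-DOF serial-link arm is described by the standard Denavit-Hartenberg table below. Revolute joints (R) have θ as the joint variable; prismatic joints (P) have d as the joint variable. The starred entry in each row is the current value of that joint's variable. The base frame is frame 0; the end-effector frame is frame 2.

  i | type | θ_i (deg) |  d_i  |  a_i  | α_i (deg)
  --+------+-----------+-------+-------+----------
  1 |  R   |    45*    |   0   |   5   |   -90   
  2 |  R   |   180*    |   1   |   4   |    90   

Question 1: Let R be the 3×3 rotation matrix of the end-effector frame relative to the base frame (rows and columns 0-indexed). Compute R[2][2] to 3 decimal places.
End-effector z-axis (col 2 of R) = (0.0000,0.0000,-1.0000)
R[2][2] = -1.0000

-1.000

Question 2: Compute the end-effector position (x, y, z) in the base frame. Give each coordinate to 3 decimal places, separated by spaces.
-0.000 1.414 -0.000

after link 1: o_1 = (3.5355, 3.5355, 0.0000)
after link 2: o_2 = (-0.0000, 1.4142, -0.0000)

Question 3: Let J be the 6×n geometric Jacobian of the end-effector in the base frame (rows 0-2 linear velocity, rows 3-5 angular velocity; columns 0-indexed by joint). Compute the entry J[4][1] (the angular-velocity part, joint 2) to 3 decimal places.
0.707

axis z_1 = (-0.7071,0.7071,0.0000); lever o_n−o_1 = (-3.5355,-2.1213,-0.0000)
cross product → J_v[:, 1] = (-0.0000,-0.0000,4.0000)
J_ω[:, 1] = z_1
entry J[4][1] = 0.7071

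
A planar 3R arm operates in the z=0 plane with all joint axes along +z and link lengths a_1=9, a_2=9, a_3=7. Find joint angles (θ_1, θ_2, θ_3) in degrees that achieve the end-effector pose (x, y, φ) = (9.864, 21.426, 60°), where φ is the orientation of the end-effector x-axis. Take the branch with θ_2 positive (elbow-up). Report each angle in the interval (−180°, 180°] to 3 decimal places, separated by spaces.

44.999 45.002 -30.001

wrist centre = target − a_3·(cos φ, sin φ) = (6.3640, 15.3638)
cos θ_2 = (276.5475−9²−9²)/(2·9·9) = 0.7071; θ_2 = 45.0019° (elbow-up)
β = atan2(15.3638,6.3640) = 67.4997°; ψ = atan2(6.3642,15.3638) = 22.5009°
θ_1 = β − ψ = 44.9987°
θ_3 = φ − θ_1 − θ_2 = -30.0006° (wrapped to (-180°,180°])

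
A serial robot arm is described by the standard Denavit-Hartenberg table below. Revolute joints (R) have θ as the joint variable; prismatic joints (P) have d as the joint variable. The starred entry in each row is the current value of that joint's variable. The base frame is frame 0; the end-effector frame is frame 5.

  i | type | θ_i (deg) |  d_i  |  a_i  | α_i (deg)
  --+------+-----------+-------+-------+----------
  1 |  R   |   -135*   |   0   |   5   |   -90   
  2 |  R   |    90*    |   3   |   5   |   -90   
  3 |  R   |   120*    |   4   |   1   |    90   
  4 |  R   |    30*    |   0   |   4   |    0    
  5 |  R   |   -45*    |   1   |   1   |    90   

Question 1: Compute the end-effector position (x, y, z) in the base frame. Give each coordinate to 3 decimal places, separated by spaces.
after link 1: o_1 = (-3.5355, -3.5355, 0.0000)
after link 2: o_2 = (-1.4142, -5.6569, -5.0000)
after link 3: o_3 = (0.8018, -2.2161, -4.5000)
after link 4: o_4 = (0.0947, 1.3195, -2.7679)
after link 5: o_5 = (-1.0333, 2.0815, -3.1510)

-1.033 2.082 -3.151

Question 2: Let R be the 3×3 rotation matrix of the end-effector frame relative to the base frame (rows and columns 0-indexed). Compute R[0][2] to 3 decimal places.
End-effector z-axis (col 2 of R) = (-0.5245,-0.8415,-0.1294)
R[0][2] = -0.5245

-0.525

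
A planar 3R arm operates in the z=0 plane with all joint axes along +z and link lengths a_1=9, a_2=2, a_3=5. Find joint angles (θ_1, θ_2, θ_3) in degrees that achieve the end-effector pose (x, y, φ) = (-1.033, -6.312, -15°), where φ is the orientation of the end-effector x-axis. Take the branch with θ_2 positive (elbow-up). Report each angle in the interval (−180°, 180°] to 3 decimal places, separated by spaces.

wrist centre = target − a_3·(cos φ, sin φ) = (-5.8626, -5.0179)
cos θ_2 = (59.5498−9²−2²)/(2·9·2) = -0.7070; θ_2 = 134.9873° (elbow-up)
β = atan2(-5.0179,-5.8626) = -139.4393°; ψ = atan2(1.4145,7.5861) = 10.5622°
θ_1 = β − ψ = -150.0016°
θ_3 = φ − θ_1 − θ_2 = 0.0142° (wrapped to (-180°,180°])

-150.002 134.987 0.014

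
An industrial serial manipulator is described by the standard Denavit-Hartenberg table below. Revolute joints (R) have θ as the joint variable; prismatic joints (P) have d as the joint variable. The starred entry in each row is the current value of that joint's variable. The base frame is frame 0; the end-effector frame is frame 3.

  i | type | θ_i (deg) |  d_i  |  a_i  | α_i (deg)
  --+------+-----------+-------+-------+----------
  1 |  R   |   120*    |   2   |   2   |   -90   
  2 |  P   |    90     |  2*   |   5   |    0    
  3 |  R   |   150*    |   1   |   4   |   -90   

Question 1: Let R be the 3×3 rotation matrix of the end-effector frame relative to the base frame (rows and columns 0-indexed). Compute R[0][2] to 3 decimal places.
End-effector z-axis (col 2 of R) = (-0.4330,0.7500,0.5000)
R[0][2] = -0.4330

-0.433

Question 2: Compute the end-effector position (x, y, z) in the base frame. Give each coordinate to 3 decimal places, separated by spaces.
after link 1: o_1 = (-1.0000, 1.7321, 2.0000)
after link 2: o_2 = (-2.7321, 0.7321, -3.0000)
after link 3: o_3 = (-2.5981, -1.5000, 0.4641)

-2.598 -1.500 0.464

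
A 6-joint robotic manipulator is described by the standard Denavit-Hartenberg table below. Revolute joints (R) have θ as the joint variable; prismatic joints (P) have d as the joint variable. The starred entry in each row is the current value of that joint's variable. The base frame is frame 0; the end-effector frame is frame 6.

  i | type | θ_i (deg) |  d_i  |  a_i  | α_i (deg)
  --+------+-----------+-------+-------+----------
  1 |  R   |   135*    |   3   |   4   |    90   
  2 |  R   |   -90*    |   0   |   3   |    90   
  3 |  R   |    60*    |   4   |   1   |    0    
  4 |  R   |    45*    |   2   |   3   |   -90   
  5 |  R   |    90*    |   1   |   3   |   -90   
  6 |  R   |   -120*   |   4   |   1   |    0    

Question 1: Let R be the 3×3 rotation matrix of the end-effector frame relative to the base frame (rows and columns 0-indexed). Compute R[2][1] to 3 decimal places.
End-effector y-axis (col 1 of R) = (-0.7039,0.5209,0.4830)
R[2][1] = 0.4830

0.483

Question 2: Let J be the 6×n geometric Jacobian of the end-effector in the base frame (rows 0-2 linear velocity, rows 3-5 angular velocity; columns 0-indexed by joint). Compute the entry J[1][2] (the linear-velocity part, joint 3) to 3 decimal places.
axis z_2 = (0.7071,-0.7071,-0.0000); lever o_n−o_2 = (2.0627,-2.8870,1.0436)
cross product → J_v[:, 2] = (-0.7380,-0.7380,-0.5829)
J_ω[:, 2] = z_2
entry J[1][2] = -0.7380

-0.738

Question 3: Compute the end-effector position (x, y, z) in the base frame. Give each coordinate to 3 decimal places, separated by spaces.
-0.766 -0.059 1.044

after link 1: o_1 = (-2.8284, 2.8284, 3.0000)
after link 2: o_2 = (-2.8284, 2.8284, 0.0000)
after link 3: o_3 = (0.6124, 0.6124, -0.5000)
after link 4: o_4 = (4.0756, 1.2472, 0.2765)
after link 5: o_5 = (1.7713, 3.1855, 1.2424)
after link 6: o_6 = (-0.7657, -0.0586, 1.0436)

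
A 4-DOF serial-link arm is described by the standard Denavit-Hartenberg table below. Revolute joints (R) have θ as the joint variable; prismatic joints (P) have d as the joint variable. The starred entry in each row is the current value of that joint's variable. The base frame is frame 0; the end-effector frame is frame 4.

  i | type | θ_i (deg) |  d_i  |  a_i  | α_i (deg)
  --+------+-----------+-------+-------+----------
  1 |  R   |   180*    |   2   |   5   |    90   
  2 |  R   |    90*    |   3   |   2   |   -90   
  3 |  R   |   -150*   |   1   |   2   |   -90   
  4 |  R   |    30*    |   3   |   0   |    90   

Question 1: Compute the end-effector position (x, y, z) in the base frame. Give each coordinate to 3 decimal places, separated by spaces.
after link 1: o_1 = (-5.0000, 0.0000, 2.0000)
after link 2: o_2 = (-5.0000, 3.0000, 4.0000)
after link 3: o_3 = (-4.0000, 4.0000, 2.2679)
after link 4: o_4 = (-4.0000, 6.5981, 3.7679)

-4.000 6.598 3.768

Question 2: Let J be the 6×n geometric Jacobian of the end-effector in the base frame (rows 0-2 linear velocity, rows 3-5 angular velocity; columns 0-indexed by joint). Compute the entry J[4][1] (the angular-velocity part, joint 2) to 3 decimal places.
axis z_1 = (0.0000,1.0000,0.0000); lever o_n−o_1 = (1.0000,6.5981,1.7679)
cross product → J_v[:, 1] = (1.7679,-0.0000,-1.0000)
J_ω[:, 1] = z_1
entry J[4][1] = 1.0000

1.000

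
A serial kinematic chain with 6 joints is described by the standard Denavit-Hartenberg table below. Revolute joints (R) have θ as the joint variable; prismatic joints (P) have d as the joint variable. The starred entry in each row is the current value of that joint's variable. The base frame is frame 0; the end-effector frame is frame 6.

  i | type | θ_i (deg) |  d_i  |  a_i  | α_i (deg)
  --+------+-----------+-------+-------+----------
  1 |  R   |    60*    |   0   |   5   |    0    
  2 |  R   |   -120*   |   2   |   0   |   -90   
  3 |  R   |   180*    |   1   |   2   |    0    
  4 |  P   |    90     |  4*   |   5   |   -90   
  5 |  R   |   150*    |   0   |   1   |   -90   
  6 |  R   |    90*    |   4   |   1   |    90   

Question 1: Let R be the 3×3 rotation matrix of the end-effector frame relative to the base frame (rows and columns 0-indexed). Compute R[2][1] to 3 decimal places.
-0.500

End-effector y-axis (col 1 of R) = (0.7500,0.4330,-0.5000)
R[2][1] = -0.5000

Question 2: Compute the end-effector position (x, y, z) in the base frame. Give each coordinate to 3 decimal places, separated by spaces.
7.897 10.910 4.134

after link 1: o_1 = (2.5000, 4.3301, 0.0000)
after link 2: o_2 = (2.5000, 4.3301, 2.0000)
after link 3: o_3 = (2.3660, 6.5622, 2.0000)
after link 4: o_4 = (5.8301, 8.5622, 7.0000)
after link 5: o_5 = (5.3971, 8.3122, 6.1340)
after link 6: o_6 = (7.8971, 10.9103, 4.1340)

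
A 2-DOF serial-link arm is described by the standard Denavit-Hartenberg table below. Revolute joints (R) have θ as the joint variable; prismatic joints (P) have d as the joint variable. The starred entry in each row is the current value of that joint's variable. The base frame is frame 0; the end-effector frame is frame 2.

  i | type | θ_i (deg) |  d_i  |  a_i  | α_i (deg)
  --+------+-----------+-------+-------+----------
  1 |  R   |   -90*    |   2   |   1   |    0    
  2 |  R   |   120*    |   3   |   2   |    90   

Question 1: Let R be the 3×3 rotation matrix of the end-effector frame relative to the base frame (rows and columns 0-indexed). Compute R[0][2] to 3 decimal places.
End-effector z-axis (col 2 of R) = (0.5000,-0.8660,0.0000)
R[0][2] = 0.5000

0.500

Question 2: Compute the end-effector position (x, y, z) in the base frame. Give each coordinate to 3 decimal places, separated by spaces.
1.732 -0.000 5.000

after link 1: o_1 = (0.0000, -1.0000, 2.0000)
after link 2: o_2 = (1.7321, -0.0000, 5.0000)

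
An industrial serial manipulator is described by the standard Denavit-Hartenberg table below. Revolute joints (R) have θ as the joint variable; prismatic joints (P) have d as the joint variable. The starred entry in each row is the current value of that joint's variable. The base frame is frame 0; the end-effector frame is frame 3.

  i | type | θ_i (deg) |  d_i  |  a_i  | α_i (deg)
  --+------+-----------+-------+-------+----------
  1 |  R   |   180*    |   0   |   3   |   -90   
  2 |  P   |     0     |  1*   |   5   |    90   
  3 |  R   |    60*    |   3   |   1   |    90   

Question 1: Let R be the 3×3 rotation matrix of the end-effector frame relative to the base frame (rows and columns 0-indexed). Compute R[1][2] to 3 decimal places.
0.500

End-effector z-axis (col 2 of R) = (-0.8660,0.5000,0.0000)
R[1][2] = 0.5000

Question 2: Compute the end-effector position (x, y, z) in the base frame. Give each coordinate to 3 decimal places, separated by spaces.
-8.500 -1.866 3.000

after link 1: o_1 = (-3.0000, 0.0000, 0.0000)
after link 2: o_2 = (-8.0000, -1.0000, 0.0000)
after link 3: o_3 = (-8.5000, -1.8660, 3.0000)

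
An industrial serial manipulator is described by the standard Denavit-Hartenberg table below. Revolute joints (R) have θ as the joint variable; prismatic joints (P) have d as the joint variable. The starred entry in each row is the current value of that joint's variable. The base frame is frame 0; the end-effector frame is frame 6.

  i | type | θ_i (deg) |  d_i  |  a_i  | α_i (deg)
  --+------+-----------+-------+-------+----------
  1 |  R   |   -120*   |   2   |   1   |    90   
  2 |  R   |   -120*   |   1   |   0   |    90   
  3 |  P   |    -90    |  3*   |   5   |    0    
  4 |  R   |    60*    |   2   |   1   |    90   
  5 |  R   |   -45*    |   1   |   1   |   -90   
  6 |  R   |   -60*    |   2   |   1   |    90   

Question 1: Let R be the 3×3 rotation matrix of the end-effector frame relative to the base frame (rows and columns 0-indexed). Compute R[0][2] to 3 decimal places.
End-effector z-axis (col 2 of R) = (0.1799,0.0580,0.9820)
R[0][2] = 0.1799

0.180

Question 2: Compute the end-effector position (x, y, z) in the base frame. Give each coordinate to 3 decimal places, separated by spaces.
8.706 0.371 2.879

after link 1: o_1 = (-0.5000, -0.8660, 2.0000)
after link 2: o_2 = (-1.3660, -0.3660, 2.0000)
after link 3: o_3 = (4.2631, -0.6160, 3.5000)
after link 4: o_4 = (5.7787, 1.0090, 3.7500)
after link 5: o_5 = (6.5568, -0.0825, 3.2991)
after link 6: o_6 = (8.7055, 0.3715, 2.8786)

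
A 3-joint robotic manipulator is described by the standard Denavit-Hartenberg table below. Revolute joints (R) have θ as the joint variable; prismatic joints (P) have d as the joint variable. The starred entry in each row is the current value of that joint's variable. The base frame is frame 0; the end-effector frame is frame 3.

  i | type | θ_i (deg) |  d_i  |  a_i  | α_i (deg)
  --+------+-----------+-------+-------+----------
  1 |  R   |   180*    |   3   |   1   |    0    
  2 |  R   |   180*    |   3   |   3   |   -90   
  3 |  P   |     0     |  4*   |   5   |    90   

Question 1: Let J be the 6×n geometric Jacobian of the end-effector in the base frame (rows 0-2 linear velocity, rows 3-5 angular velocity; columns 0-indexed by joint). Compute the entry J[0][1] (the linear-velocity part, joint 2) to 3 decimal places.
-4.000

axis z_1 = (0.0000,0.0000,1.0000); lever o_n−o_1 = (8.0000,4.0000,3.0000)
cross product → J_v[:, 1] = (-4.0000,8.0000,0.0000)
J_ω[:, 1] = z_1
entry J[0][1] = -4.0000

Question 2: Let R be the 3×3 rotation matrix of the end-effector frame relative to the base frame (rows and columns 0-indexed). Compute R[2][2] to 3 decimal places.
1.000

End-effector z-axis (col 2 of R) = (0.0000,0.0000,1.0000)
R[2][2] = 1.0000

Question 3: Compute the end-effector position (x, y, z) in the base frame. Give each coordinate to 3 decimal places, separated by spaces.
after link 1: o_1 = (-1.0000, 0.0000, 3.0000)
after link 2: o_2 = (2.0000, -0.0000, 6.0000)
after link 3: o_3 = (7.0000, 4.0000, 6.0000)

7.000 4.000 6.000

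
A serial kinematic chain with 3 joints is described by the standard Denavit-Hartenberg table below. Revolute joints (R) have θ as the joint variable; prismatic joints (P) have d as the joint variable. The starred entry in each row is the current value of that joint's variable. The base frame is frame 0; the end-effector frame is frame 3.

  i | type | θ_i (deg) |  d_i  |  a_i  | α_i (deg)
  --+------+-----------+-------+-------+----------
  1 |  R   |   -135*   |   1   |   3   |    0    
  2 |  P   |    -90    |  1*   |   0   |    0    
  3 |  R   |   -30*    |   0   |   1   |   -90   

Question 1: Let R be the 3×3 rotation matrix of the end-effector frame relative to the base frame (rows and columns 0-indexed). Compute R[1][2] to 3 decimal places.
End-effector z-axis (col 2 of R) = (-0.9659,-0.2588,0.0000)
R[1][2] = -0.2588

-0.259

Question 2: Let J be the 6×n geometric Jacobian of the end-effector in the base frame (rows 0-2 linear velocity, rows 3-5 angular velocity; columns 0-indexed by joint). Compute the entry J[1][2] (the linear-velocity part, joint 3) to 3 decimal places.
axis z_2 = (0.0000,0.0000,1.0000); lever o_n−o_2 = (-0.2588,0.9659,0.0000)
cross product → J_v[:, 2] = (-0.9659,-0.2588,0.0000)
J_ω[:, 2] = z_2
entry J[1][2] = -0.2588

-0.259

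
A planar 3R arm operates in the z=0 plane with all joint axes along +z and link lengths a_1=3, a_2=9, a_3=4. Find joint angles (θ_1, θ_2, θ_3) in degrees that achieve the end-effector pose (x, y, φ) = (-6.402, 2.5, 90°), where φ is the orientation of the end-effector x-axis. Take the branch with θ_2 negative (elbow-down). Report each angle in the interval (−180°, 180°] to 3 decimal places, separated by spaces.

wrist centre = target − a_3·(cos φ, sin φ) = (-6.4020, -1.5000)
cos θ_2 = (43.2356−3²−9²)/(2·3·9) = -0.8660; θ_2 = -149.9979° (elbow-down)
β = atan2(-1.5000,-6.4020) = -166.8134°; ψ = atan2(-4.5003,-4.7941) = -136.8105°
θ_1 = β − ψ = -30.0029°
θ_3 = φ − θ_1 − θ_2 = -89.9992° (wrapped to (-180°,180°])

-30.003 -149.998 -89.999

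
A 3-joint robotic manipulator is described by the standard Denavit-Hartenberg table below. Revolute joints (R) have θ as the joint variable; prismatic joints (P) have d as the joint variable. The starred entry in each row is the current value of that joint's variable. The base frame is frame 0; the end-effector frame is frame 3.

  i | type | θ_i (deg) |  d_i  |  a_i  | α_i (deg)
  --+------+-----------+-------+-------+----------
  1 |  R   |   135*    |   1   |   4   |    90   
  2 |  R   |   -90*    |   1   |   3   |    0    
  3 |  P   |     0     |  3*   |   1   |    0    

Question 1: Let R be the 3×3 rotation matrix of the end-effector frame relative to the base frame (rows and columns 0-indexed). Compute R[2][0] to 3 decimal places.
-1.000

End-effector x-axis (col 0 of R) = (0.0000,0.0000,-1.0000)
R[2][0] = -1.0000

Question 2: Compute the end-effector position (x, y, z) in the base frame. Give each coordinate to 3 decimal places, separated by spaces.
0.000 5.657 -3.000

after link 1: o_1 = (-2.8284, 2.8284, 1.0000)
after link 2: o_2 = (-2.1213, 3.5355, -2.0000)
after link 3: o_3 = (0.0000, 5.6569, -3.0000)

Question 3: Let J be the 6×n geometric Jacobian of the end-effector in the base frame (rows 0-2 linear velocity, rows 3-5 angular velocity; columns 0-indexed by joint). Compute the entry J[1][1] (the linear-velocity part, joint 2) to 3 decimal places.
axis z_1 = (0.7071,0.7071,0.0000); lever o_n−o_1 = (2.8284,2.8284,-4.0000)
cross product → J_v[:, 1] = (-2.8284,2.8284,0.0000)
J_ω[:, 1] = z_1
entry J[1][1] = 2.8284

2.828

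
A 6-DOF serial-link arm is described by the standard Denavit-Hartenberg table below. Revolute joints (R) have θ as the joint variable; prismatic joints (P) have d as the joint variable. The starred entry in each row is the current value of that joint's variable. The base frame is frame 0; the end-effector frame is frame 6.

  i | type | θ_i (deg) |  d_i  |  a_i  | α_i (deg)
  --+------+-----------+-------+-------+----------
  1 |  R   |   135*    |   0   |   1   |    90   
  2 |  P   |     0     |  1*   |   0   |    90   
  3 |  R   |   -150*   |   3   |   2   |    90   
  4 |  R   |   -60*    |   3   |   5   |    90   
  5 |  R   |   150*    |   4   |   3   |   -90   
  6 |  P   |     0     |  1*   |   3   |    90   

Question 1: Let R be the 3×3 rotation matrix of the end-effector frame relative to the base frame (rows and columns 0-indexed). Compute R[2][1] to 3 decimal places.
-0.433

End-effector y-axis (col 1 of R) = (-0.9012,0.0173,-0.4330)
R[2][1] = -0.4330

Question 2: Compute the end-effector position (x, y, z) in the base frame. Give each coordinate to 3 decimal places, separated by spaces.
after link 1: o_1 = (-0.7071, 0.7071, 0.0000)
after link 2: o_2 = (0.0000, 1.4142, 0.0000)
after link 3: o_3 = (0.5176, -0.5176, -3.0000)
after link 4: o_4 = (4.0625, -2.1560, 1.3301)
after link 5: o_5 = (4.2786, 2.8331, 1.0801)
after link 6: o_6 = (4.4900, 4.4934, -1.6029)

4.490 4.493 -1.603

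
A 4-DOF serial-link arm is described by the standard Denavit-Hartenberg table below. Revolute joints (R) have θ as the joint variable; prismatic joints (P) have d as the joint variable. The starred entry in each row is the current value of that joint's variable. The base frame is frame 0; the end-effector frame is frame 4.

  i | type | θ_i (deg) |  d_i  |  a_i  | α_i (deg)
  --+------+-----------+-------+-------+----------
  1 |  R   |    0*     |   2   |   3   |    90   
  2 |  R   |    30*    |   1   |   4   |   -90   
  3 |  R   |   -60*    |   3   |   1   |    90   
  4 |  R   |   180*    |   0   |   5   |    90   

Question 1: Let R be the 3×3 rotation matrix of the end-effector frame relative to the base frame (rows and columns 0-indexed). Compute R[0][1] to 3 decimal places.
End-effector y-axis (col 1 of R) = (-0.7500,-0.5000,-0.4330)
R[0][1] = -0.7500

-0.750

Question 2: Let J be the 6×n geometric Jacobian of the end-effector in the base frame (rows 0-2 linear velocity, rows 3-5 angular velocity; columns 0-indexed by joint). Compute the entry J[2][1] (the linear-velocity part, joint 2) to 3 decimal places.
0.232

axis z_1 = (0.0000,-1.0000,0.0000); lever o_n−o_1 = (0.2321,2.4641,3.5981)
cross product → J_v[:, 1] = (-3.5981,0.0000,0.2321)
J_ω[:, 1] = z_1
entry J[2][1] = 0.2321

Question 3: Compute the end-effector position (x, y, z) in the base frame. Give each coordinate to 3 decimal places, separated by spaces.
after link 1: o_1 = (3.0000, 0.0000, 2.0000)
after link 2: o_2 = (6.4641, -1.0000, 4.0000)
after link 3: o_3 = (5.3971, -1.8660, 6.8481)
after link 4: o_4 = (3.2321, 2.4641, 5.5981)

3.232 2.464 5.598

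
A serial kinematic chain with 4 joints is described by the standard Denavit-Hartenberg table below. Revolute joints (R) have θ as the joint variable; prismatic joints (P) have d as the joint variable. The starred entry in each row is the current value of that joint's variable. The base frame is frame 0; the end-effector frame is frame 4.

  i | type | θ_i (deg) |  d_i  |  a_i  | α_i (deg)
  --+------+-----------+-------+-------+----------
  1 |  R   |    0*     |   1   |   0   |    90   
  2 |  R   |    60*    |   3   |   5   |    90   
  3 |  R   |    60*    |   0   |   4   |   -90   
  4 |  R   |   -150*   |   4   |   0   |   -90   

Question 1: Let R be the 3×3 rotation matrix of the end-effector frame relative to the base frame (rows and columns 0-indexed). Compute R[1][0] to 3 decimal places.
0.750

End-effector x-axis (col 0 of R) = (0.2165,0.7500,-0.6250)
R[1][0] = 0.7500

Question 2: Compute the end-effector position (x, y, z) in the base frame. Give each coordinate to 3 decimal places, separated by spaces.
after link 1: o_1 = (0.0000, 0.0000, 1.0000)
after link 2: o_2 = (2.5000, -3.0000, 5.3301)
after link 3: o_3 = (3.5000, -6.4641, 7.0622)
after link 4: o_4 = (1.7679, -8.4641, 4.0622)

1.768 -8.464 4.062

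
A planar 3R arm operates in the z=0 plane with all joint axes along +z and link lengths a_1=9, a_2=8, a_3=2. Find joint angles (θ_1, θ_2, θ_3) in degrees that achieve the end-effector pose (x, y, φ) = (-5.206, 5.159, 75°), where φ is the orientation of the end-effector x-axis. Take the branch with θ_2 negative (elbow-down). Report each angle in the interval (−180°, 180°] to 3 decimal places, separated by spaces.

wrist centre = target − a_3·(cos φ, sin φ) = (-5.7236, 3.2271)
cos θ_2 = (43.1745−9²−8²)/(2·9·8) = -0.7071; θ_2 = -135.0012° (elbow-down)
β = atan2(3.2271,-5.7236) = 150.5845°; ψ = atan2(-5.6567,3.3430) = -59.4177°
θ_1 = β − ψ = 210.0022°
θ_3 = φ − θ_1 − θ_2 = -0.0010° (wrapped to (-180°,180°])

-149.998 -135.001 -0.001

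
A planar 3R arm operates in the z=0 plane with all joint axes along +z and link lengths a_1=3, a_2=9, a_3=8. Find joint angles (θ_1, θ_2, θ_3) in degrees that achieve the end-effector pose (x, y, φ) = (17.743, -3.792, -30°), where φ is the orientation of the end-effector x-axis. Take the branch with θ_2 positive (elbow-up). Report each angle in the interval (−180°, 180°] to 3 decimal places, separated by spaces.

-44.997 59.996 -44.999

wrist centre = target − a_3·(cos φ, sin φ) = (10.8148, 0.2080)
cos θ_2 = (117.0031−3²−9²)/(2·3·9) = 0.5001; θ_2 = 59.9962° (elbow-up)
β = atan2(0.2080,10.8148) = 1.1018°; ψ = atan2(7.7939,7.5005) = 46.0991°
θ_1 = β − ψ = -44.9972°
θ_3 = φ − θ_1 − θ_2 = -44.9990° (wrapped to (-180°,180°])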